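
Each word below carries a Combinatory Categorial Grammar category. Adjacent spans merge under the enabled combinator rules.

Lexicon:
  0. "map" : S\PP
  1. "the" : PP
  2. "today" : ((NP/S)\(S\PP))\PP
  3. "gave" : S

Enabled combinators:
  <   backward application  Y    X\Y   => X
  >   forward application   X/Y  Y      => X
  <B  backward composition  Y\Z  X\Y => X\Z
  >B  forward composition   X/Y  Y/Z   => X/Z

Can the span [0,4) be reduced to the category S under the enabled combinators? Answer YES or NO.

NO

S\PP PP ((NP/S)\(S\PP))\PP S
CKY chart[0,4] = {NP}; S ∉ chart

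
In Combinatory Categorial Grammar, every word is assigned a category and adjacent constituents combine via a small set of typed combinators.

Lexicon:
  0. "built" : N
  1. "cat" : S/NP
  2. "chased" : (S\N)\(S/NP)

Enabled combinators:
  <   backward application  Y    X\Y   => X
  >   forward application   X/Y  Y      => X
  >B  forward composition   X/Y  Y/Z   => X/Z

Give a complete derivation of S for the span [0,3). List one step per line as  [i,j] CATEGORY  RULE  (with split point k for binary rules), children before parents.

[0,3] S   <
  [0,1] "built" : N
  [1,3] S\N   <
    [1,2] "cat" : S/NP
    [2,3] "chased" : (S\N)\(S/NP)

[0,1] N  lex  "built"
[1,2] S/NP  lex  "cat"
[2,3] (S\N)\(S/NP)  lex  "chased"
[1,3] S\N  <  k=2
[0,3] S  <  k=1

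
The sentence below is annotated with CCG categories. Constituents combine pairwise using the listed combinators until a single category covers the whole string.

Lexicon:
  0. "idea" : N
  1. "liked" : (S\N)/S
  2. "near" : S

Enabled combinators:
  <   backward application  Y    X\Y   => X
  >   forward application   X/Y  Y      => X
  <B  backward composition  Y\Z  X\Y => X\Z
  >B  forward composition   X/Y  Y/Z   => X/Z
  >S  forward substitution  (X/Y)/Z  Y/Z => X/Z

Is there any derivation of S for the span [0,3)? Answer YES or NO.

[0,3] S   <
  [0,1] "idea" : N
  [1,3] S\N   >
    [1,2] "liked" : (S\N)/S
    [2,3] "near" : S

YES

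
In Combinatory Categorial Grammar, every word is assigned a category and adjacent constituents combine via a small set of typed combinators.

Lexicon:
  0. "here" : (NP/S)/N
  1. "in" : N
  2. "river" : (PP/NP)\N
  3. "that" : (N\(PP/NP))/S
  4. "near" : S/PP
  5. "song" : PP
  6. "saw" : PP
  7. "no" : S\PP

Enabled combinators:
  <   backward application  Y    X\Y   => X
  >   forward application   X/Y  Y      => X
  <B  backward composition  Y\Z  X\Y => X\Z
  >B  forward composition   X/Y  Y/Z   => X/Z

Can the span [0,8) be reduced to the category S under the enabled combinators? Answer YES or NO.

NO

(NP/S)/N N (PP/NP)\N (N\(PP/NP))/S S/PP PP PP S\PP
CKY chart[0,8] = {NP}; S ∉ chart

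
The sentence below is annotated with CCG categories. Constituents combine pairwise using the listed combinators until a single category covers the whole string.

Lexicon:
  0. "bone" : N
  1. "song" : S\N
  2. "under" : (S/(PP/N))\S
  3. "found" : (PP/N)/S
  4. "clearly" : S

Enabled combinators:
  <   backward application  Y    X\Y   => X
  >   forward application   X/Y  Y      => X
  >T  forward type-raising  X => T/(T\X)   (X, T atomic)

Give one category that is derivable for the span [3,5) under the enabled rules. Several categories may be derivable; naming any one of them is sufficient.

PP/N

[0,5] S   >
  [0,3] S/(PP/N)   <
    [0,2] S   >
      [0,1] S/(S\N)   >T
        [0,1] "bone" : N
      [1,2] "song" : S\N
    [2,3] "under" : (S/(PP/N))\S
  [3,5] PP/N   >
    [3,4] "found" : (PP/N)/S
    [4,5] "clearly" : S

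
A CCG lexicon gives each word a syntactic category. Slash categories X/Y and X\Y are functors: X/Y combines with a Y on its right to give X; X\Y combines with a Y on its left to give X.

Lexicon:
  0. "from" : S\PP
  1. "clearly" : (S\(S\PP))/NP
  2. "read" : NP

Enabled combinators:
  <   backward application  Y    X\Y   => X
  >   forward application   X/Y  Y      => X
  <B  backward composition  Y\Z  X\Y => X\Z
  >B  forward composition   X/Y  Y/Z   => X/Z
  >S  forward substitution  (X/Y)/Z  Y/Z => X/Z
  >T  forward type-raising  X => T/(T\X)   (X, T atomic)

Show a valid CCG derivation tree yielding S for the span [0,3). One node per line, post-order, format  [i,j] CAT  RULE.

[0,1] S\PP  lex  "from"
[1,2] (S\(S\PP))/NP  lex  "clearly"
[2,3] NP  lex  "read"
[1,3] S\(S\PP)  >  k=2
[0,3] S  <  k=1

[0,3] S   <
  [0,1] "from" : S\PP
  [1,3] S\(S\PP)   >
    [1,2] "clearly" : (S\(S\PP))/NP
    [2,3] "read" : NP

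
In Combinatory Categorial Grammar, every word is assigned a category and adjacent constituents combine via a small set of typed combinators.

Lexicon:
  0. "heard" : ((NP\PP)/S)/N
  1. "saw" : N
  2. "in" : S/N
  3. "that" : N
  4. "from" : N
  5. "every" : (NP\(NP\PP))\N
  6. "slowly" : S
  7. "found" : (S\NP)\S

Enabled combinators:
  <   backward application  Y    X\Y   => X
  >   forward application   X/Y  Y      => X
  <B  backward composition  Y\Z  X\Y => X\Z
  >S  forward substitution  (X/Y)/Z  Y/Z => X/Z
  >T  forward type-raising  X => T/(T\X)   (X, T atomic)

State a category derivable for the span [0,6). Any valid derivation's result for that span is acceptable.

[0,8] S   <
  [0,6] NP   <
    [0,4] NP\PP   >
      [0,2] (NP\PP)/S   >
        [0,1] "heard" : ((NP\PP)/S)/N
        [1,2] "saw" : N
      [2,4] S   >
        [2,3] "in" : S/N
        [3,4] "that" : N
    [4,6] NP\(NP\PP)   <
      [4,5] "from" : N
      [5,6] "every" : (NP\(NP\PP))\N
  [6,8] S\NP   <
    [6,7] "slowly" : S
    [7,8] "found" : (S\NP)\S

NP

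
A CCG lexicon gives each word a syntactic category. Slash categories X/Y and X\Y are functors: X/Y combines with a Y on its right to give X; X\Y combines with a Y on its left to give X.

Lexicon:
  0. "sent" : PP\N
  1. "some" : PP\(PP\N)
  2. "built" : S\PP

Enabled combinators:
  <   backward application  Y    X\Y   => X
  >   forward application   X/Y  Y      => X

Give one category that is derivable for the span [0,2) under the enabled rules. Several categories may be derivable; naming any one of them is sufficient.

[0,3] S   <
  [0,2] PP   <
    [0,1] "sent" : PP\N
    [1,2] "some" : PP\(PP\N)
  [2,3] "built" : S\PP

PP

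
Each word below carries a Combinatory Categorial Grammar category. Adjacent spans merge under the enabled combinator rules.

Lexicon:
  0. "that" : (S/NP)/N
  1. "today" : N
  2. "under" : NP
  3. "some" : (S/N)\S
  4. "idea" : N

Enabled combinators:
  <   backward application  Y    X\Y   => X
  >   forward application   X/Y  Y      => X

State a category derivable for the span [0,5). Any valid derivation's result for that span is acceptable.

S

[0,5] S   >
  [0,4] S/N   <
    [0,3] S   >
      [0,2] S/NP   >
        [0,1] "that" : (S/NP)/N
        [1,2] "today" : N
      [2,3] "under" : NP
    [3,4] "some" : (S/N)\S
  [4,5] "idea" : N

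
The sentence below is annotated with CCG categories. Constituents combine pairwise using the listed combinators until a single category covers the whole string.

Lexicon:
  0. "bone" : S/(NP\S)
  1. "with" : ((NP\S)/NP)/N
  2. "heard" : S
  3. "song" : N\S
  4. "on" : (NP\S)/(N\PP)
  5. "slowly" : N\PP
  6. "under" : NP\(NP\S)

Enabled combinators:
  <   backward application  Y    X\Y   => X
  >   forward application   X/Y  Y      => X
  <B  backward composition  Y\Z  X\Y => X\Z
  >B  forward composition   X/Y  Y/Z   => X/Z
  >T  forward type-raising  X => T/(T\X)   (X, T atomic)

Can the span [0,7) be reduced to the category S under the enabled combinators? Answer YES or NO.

YES

[0,7] S   >
  [0,4] S/NP   >B
    [0,1] "bone" : S/(NP\S)
    [1,4] (NP\S)/NP   >
      [1,2] "with" : ((NP\S)/NP)/N
      [2,4] N   <
        [2,3] "heard" : S
        [3,4] "song" : N\S
  [4,7] NP   <
    [4,6] NP\S   >
      [4,5] "on" : (NP\S)/(N\PP)
      [5,6] "slowly" : N\PP
    [6,7] "under" : NP\(NP\S)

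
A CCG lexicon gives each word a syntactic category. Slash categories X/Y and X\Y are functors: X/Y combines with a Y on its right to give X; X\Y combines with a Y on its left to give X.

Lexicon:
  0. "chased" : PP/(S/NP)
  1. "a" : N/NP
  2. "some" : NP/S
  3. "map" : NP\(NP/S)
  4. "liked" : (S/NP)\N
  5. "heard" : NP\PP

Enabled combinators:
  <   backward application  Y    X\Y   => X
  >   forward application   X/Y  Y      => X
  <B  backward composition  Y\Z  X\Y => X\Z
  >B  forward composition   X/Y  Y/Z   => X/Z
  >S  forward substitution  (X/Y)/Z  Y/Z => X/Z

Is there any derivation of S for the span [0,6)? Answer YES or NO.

NO

PP/(S/NP) N/NP NP/S NP\(NP/S) (S/NP)\N NP\PP
CKY chart[0,6] = {NP}; S ∉ chart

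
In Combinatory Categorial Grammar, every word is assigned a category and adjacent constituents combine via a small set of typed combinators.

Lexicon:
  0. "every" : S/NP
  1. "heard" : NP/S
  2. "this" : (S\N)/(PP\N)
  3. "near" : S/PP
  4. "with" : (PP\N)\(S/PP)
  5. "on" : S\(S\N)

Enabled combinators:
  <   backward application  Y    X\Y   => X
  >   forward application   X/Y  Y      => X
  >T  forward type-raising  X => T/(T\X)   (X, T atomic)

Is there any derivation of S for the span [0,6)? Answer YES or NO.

[0,6] S   >
  [0,1] "every" : S/NP
  [1,6] NP   >
    [1,2] "heard" : NP/S
    [2,6] S   <
      [2,5] S\N   >
        [2,3] "this" : (S\N)/(PP\N)
        [3,5] PP\N   <
          [3,4] "near" : S/PP
          [4,5] "with" : (PP\N)\(S/PP)
      [5,6] "on" : S\(S\N)

YES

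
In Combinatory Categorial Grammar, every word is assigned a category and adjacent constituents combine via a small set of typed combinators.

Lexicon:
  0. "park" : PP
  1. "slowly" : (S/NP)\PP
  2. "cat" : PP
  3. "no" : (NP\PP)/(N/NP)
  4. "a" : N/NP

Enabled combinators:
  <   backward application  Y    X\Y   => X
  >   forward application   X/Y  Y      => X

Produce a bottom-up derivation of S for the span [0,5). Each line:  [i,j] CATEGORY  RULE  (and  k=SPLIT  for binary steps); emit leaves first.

[0,1] PP  lex  "park"
[1,2] (S/NP)\PP  lex  "slowly"
[0,2] S/NP  <  k=1
[2,3] PP  lex  "cat"
[3,4] (NP\PP)/(N/NP)  lex  "no"
[4,5] N/NP  lex  "a"
[3,5] NP\PP  >  k=4
[2,5] NP  <  k=3
[0,5] S  >  k=2

[0,5] S   >
  [0,2] S/NP   <
    [0,1] "park" : PP
    [1,2] "slowly" : (S/NP)\PP
  [2,5] NP   <
    [2,3] "cat" : PP
    [3,5] NP\PP   >
      [3,4] "no" : (NP\PP)/(N/NP)
      [4,5] "a" : N/NP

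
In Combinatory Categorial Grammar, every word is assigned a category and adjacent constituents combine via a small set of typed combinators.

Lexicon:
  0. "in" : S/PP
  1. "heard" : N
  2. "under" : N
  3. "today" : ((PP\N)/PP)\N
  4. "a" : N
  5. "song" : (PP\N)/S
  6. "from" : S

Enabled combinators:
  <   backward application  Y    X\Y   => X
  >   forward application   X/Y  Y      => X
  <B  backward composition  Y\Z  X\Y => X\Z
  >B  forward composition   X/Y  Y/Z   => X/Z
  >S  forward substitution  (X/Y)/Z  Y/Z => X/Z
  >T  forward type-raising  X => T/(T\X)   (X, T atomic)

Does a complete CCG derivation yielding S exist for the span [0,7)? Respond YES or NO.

[0,7] S   >
  [0,1] "in" : S/PP
  [1,7] PP   >
    [1,2] PP/(PP\N)   >T
      [1,2] "heard" : N
    [2,7] PP\N   >
      [2,4] (PP\N)/PP   <
        [2,3] "under" : N
        [3,4] "today" : ((PP\N)/PP)\N
      [4,7] PP   <
        [4,5] "a" : N
        [5,7] PP\N   >
          [5,6] "song" : (PP\N)/S
          [6,7] "from" : S

YES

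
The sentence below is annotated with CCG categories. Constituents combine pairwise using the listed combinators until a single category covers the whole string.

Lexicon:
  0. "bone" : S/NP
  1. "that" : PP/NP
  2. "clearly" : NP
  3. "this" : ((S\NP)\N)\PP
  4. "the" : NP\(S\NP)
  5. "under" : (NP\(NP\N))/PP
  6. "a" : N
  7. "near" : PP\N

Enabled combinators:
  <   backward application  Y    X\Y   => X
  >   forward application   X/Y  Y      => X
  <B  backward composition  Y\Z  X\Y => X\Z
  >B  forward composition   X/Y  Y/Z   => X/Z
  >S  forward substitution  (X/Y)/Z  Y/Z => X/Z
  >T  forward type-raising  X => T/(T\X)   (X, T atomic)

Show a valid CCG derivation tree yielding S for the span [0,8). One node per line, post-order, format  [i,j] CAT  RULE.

[0,1] S/NP  lex  "bone"
[1,2] PP/NP  lex  "that"
[2,3] NP  lex  "clearly"
[1,3] PP  >  k=2
[3,4] ((S\NP)\N)\PP  lex  "this"
[1,4] (S\NP)\N  <  k=3
[4,5] NP\(S\NP)  lex  "the"
[1,5] NP\N  <B  k=4
[5,6] (NP\(NP\N))/PP  lex  "under"
[6,7] N  lex  "a"
[7,8] PP\N  lex  "near"
[6,8] PP  <  k=7
[5,8] NP\(NP\N)  >  k=6
[1,8] NP  <  k=5
[0,8] S  >  k=1

[0,8] S   >
  [0,1] "bone" : S/NP
  [1,8] NP   <
    [1,5] NP\N   <B
      [1,4] (S\NP)\N   <
        [1,3] PP   >
          [1,2] "that" : PP/NP
          [2,3] "clearly" : NP
        [3,4] "this" : ((S\NP)\N)\PP
      [4,5] "the" : NP\(S\NP)
    [5,8] NP\(NP\N)   >
      [5,6] "under" : (NP\(NP\N))/PP
      [6,8] PP   <
        [6,7] "a" : N
        [7,8] "near" : PP\N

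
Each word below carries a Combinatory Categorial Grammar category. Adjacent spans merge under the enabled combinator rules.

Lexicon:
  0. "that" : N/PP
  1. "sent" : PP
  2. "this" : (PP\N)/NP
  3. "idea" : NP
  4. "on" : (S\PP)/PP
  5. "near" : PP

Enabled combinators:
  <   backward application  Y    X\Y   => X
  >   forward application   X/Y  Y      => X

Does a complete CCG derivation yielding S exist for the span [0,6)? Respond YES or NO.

YES

[0,6] S   <
  [0,4] PP   <
    [0,2] N   >
      [0,1] "that" : N/PP
      [1,2] "sent" : PP
    [2,4] PP\N   >
      [2,3] "this" : (PP\N)/NP
      [3,4] "idea" : NP
  [4,6] S\PP   >
    [4,5] "on" : (S\PP)/PP
    [5,6] "near" : PP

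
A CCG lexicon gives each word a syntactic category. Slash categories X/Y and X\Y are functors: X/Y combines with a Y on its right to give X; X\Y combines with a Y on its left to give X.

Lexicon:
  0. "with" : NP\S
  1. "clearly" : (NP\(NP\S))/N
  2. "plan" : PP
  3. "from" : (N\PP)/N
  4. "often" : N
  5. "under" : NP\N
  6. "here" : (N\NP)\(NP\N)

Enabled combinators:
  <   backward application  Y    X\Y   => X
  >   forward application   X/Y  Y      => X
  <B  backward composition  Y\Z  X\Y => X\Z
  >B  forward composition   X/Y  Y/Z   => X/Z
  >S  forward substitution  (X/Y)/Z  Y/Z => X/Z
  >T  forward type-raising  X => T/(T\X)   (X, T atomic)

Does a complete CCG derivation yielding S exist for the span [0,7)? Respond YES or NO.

NO

NP\S (NP\(NP\S))/N PP (N\PP)/N N NP\N (N\NP)\(NP\N)
CKY chart[0,7] = {N, N/(N\N), NP/(NP\N), PP/(PP\N), S/(S\N)}; S ∉ chart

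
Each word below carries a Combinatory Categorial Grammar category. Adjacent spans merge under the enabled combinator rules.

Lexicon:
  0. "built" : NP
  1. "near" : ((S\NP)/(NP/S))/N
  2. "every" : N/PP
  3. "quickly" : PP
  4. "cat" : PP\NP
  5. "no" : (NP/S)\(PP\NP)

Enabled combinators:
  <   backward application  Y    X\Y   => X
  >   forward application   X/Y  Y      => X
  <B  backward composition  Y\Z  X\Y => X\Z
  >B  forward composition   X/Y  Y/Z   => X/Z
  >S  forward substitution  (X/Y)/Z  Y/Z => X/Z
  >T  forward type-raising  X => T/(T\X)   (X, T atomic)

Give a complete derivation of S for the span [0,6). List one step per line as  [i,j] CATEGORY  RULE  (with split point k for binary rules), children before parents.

[0,6] S   <
  [0,1] "built" : NP
  [1,6] S\NP   >
    [1,4] (S\NP)/(NP/S)   >
      [1,2] "near" : ((S\NP)/(NP/S))/N
      [2,4] N   >
        [2,3] "every" : N/PP
        [3,4] "quickly" : PP
    [4,6] NP/S   <
      [4,5] "cat" : PP\NP
      [5,6] "no" : (NP/S)\(PP\NP)

[0,1] NP  lex  "built"
[1,2] ((S\NP)/(NP/S))/N  lex  "near"
[2,3] N/PP  lex  "every"
[3,4] PP  lex  "quickly"
[2,4] N  >  k=3
[1,4] (S\NP)/(NP/S)  >  k=2
[4,5] PP\NP  lex  "cat"
[5,6] (NP/S)\(PP\NP)  lex  "no"
[4,6] NP/S  <  k=5
[1,6] S\NP  >  k=4
[0,6] S  <  k=1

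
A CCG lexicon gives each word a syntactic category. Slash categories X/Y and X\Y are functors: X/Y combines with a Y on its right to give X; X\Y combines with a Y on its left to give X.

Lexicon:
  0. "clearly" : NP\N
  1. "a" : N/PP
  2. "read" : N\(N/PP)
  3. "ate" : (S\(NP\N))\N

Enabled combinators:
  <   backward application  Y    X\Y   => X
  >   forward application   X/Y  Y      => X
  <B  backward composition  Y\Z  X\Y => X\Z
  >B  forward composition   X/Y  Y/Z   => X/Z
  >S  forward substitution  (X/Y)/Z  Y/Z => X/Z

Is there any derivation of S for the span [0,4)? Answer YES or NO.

[0,4] S   <
  [0,1] "clearly" : NP\N
  [1,4] S\(NP\N)   <
    [1,3] N   <
      [1,2] "a" : N/PP
      [2,3] "read" : N\(N/PP)
    [3,4] "ate" : (S\(NP\N))\N

YES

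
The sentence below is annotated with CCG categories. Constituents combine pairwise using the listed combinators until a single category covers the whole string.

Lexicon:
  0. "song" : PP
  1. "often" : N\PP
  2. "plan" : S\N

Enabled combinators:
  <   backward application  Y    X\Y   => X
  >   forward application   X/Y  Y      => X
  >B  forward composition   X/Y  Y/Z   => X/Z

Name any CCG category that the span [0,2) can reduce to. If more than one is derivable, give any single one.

[0,3] S   <
  [0,2] N   <
    [0,1] "song" : PP
    [1,2] "often" : N\PP
  [2,3] "plan" : S\N

N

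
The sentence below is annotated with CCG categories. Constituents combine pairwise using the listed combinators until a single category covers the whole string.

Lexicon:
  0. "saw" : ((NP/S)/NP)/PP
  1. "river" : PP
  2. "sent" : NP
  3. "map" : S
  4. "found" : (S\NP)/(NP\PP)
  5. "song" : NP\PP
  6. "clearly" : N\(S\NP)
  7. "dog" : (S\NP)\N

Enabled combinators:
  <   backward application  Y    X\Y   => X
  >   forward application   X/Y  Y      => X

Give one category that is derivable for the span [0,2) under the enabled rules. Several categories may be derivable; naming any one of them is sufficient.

[0,8] S   <
  [0,4] NP   >
    [0,3] NP/S   >
      [0,2] (NP/S)/NP   >
        [0,1] "saw" : ((NP/S)/NP)/PP
        [1,2] "river" : PP
      [2,3] "sent" : NP
    [3,4] "map" : S
  [4,8] S\NP   <
    [4,7] N   <
      [4,6] S\NP   >
        [4,5] "found" : (S\NP)/(NP\PP)
        [5,6] "song" : NP\PP
      [6,7] "clearly" : N\(S\NP)
    [7,8] "dog" : (S\NP)\N

(NP/S)/NP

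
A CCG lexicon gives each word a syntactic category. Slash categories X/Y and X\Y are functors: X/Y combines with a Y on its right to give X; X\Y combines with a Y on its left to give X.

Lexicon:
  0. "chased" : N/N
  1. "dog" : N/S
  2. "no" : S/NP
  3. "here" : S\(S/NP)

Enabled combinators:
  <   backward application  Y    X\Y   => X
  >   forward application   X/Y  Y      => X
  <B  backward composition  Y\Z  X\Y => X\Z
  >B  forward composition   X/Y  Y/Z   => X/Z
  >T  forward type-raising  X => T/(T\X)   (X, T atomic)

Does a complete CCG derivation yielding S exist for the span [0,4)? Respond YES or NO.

NO

N/N N/S S/NP S\(S/NP)
CKY chart[0,4] = {N, N/(N\N), N/(S\S), NP/(NP\N), PP/(PP\N), S/(S\N)}; S ∉ chart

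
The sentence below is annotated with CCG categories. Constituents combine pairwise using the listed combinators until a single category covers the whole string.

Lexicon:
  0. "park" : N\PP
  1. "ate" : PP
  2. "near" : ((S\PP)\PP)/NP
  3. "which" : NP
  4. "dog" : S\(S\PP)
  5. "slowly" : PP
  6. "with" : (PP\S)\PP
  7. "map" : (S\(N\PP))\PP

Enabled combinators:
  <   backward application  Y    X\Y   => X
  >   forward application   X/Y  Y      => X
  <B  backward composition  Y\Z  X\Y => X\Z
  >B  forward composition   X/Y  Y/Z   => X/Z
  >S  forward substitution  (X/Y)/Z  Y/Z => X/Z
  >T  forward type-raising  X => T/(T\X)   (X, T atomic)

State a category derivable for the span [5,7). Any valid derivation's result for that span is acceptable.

[0,8] S   <
  [0,1] "park" : N\PP
  [1,8] S\(N\PP)   <
    [1,7] PP   <
      [1,5] S   <
        [1,4] S\PP   <
          [1,2] "ate" : PP
          [2,4] (S\PP)\PP   >
            [2,3] "near" : ((S\PP)\PP)/NP
            [3,4] "which" : NP
        [4,5] "dog" : S\(S\PP)
      [5,7] PP\S   <
        [5,6] "slowly" : PP
        [6,7] "with" : (PP\S)\PP
    [7,8] "map" : (S\(N\PP))\PP

PP\S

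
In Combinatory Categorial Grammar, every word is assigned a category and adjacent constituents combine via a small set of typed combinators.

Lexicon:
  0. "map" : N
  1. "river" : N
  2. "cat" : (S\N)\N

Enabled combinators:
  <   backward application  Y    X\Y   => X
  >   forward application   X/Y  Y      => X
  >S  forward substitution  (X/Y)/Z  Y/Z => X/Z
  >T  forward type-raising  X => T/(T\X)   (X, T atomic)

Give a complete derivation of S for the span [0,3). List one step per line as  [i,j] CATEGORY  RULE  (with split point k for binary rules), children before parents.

[0,3] S   >
  [0,1] S/(S\N)   >T
    [0,1] "map" : N
  [1,3] S\N   <
    [1,2] "river" : N
    [2,3] "cat" : (S\N)\N

[0,1] N  lex  "map"
[0,1] S/(S\N)  >T
[1,2] N  lex  "river"
[2,3] (S\N)\N  lex  "cat"
[1,3] S\N  <  k=2
[0,3] S  >  k=1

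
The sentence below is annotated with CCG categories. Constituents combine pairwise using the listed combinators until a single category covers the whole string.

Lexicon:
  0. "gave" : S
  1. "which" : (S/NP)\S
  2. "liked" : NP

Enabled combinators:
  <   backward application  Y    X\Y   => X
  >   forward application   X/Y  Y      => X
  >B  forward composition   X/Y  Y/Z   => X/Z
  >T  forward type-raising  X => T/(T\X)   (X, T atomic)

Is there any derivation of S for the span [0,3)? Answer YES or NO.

[0,3] S   >
  [0,2] S/NP   <
    [0,1] "gave" : S
    [1,2] "which" : (S/NP)\S
  [2,3] "liked" : NP

YES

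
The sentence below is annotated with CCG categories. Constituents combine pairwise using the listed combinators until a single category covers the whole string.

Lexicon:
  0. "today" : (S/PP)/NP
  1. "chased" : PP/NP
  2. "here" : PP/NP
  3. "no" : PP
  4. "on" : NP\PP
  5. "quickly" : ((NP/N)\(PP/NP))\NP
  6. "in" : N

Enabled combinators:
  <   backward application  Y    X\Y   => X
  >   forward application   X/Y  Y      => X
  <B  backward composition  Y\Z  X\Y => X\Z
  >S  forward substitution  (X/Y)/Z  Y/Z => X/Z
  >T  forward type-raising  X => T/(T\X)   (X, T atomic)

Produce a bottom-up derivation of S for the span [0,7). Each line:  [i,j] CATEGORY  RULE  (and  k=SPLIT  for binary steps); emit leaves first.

[0,1] (S/PP)/NP  lex  "today"
[1,2] PP/NP  lex  "chased"
[0,2] S/NP  >S  k=1
[2,3] PP/NP  lex  "here"
[3,4] PP  lex  "no"
[3,4] NP/(NP\PP)  >T
[4,5] NP\PP  lex  "on"
[3,5] NP  >  k=4
[5,6] ((NP/N)\(PP/NP))\NP  lex  "quickly"
[3,6] (NP/N)\(PP/NP)  <  k=5
[2,6] NP/N  <  k=3
[6,7] N  lex  "in"
[2,7] NP  >  k=6
[0,7] S  >  k=2

[0,7] S   >
  [0,2] S/NP   >S
    [0,1] "today" : (S/PP)/NP
    [1,2] "chased" : PP/NP
  [2,7] NP   >
    [2,6] NP/N   <
      [2,3] "here" : PP/NP
      [3,6] (NP/N)\(PP/NP)   <
        [3,5] NP   >
          [3,4] NP/(NP\PP)   >T
            [3,4] "no" : PP
          [4,5] "on" : NP\PP
        [5,6] "quickly" : ((NP/N)\(PP/NP))\NP
    [6,7] "in" : N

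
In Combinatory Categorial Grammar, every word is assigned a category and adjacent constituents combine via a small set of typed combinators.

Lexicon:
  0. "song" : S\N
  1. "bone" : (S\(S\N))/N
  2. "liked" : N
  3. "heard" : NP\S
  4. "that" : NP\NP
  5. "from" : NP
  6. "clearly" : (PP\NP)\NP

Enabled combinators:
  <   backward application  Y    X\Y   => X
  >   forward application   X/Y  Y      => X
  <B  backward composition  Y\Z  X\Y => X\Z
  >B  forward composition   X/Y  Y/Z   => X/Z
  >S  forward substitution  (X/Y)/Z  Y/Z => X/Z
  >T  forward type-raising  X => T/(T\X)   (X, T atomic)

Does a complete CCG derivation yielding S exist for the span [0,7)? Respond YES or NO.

NO

S\N (S\(S\N))/N N NP\S NP\NP NP (PP\NP)\NP
CKY chart[0,7] = {N/(N\PP), NP/(NP\PP), PP, PP/(PP\PP), S/(S\PP)}; S ∉ chart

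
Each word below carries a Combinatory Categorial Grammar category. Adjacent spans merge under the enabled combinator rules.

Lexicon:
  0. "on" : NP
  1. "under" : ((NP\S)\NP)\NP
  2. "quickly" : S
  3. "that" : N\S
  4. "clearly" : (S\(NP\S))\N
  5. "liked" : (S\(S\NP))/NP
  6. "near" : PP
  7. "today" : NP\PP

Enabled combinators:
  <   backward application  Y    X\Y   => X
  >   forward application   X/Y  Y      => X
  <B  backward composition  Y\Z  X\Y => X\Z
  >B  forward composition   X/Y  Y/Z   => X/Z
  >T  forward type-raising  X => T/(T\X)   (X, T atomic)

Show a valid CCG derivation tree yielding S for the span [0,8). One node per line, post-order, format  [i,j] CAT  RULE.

[0,1] NP  lex  "on"
[1,2] ((NP\S)\NP)\NP  lex  "under"
[0,2] (NP\S)\NP  <  k=1
[2,3] S  lex  "quickly"
[3,4] N\S  lex  "that"
[2,4] N  <  k=3
[4,5] (S\(NP\S))\N  lex  "clearly"
[2,5] S\(NP\S)  <  k=4
[0,5] S\NP  <B  k=2
[5,6] (S\(S\NP))/NP  lex  "liked"
[6,7] PP  lex  "near"
[7,8] NP\PP  lex  "today"
[6,8] NP  <  k=7
[5,8] S\(S\NP)  >  k=6
[0,8] S  <  k=5

[0,8] S   <
  [0,5] S\NP   <B
    [0,2] (NP\S)\NP   <
      [0,1] "on" : NP
      [1,2] "under" : ((NP\S)\NP)\NP
    [2,5] S\(NP\S)   <
      [2,4] N   <
        [2,3] "quickly" : S
        [3,4] "that" : N\S
      [4,5] "clearly" : (S\(NP\S))\N
  [5,8] S\(S\NP)   >
    [5,6] "liked" : (S\(S\NP))/NP
    [6,8] NP   <
      [6,7] "near" : PP
      [7,8] "today" : NP\PP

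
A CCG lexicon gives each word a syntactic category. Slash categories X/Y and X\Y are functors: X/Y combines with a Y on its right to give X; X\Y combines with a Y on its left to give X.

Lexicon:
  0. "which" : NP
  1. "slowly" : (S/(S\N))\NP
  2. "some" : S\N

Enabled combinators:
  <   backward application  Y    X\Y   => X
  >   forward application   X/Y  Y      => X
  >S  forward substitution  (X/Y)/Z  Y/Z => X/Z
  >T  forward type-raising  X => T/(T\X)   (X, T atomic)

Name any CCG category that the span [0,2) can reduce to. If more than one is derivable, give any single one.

[0,3] S   >
  [0,2] S/(S\N)   <
    [0,1] "which" : NP
    [1,2] "slowly" : (S/(S\N))\NP
  [2,3] "some" : S\N

S/(S\N)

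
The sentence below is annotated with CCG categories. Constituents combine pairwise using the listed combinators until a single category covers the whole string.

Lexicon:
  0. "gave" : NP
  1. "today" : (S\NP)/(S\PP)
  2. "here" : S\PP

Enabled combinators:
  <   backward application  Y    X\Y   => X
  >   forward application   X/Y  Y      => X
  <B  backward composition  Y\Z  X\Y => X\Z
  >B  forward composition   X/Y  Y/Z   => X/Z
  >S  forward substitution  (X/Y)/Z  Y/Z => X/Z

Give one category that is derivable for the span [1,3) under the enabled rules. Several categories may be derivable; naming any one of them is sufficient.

[0,3] S   <
  [0,1] "gave" : NP
  [1,3] S\NP   >
    [1,2] "today" : (S\NP)/(S\PP)
    [2,3] "here" : S\PP

S\NP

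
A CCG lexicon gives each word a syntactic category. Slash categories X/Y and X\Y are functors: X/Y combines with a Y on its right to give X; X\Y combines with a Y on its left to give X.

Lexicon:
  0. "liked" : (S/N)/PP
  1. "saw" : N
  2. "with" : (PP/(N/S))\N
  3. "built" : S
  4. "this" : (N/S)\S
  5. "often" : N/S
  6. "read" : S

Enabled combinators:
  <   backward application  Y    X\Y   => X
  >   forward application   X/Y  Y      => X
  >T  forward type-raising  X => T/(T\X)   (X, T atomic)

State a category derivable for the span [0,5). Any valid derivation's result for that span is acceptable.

[0,7] S   >
  [0,5] S/N   >
    [0,1] "liked" : (S/N)/PP
    [1,5] PP   >
      [1,3] PP/(N/S)   <
        [1,2] "saw" : N
        [2,3] "with" : (PP/(N/S))\N
      [3,5] N/S   <
        [3,4] "built" : S
        [4,5] "this" : (N/S)\S
  [5,7] N   >
    [5,6] "often" : N/S
    [6,7] "read" : S

S/N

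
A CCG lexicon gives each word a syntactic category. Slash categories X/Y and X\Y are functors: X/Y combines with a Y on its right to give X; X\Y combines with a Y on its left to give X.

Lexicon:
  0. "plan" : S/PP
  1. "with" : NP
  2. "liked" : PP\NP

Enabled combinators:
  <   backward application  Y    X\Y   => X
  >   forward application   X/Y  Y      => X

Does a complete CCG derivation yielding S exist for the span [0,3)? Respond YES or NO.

YES

[0,3] S   >
  [0,1] "plan" : S/PP
  [1,3] PP   <
    [1,2] "with" : NP
    [2,3] "liked" : PP\NP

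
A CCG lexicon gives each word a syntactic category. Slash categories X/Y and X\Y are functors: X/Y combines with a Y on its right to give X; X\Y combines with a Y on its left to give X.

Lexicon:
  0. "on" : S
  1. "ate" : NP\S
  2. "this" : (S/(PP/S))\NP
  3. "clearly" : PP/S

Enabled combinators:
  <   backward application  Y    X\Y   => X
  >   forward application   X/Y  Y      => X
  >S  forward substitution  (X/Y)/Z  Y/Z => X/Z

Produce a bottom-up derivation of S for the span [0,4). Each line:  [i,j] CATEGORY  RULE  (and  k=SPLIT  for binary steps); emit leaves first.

[0,4] S   >
  [0,3] S/(PP/S)   <
    [0,2] NP   <
      [0,1] "on" : S
      [1,2] "ate" : NP\S
    [2,3] "this" : (S/(PP/S))\NP
  [3,4] "clearly" : PP/S

[0,1] S  lex  "on"
[1,2] NP\S  lex  "ate"
[0,2] NP  <  k=1
[2,3] (S/(PP/S))\NP  lex  "this"
[0,3] S/(PP/S)  <  k=2
[3,4] PP/S  lex  "clearly"
[0,4] S  >  k=3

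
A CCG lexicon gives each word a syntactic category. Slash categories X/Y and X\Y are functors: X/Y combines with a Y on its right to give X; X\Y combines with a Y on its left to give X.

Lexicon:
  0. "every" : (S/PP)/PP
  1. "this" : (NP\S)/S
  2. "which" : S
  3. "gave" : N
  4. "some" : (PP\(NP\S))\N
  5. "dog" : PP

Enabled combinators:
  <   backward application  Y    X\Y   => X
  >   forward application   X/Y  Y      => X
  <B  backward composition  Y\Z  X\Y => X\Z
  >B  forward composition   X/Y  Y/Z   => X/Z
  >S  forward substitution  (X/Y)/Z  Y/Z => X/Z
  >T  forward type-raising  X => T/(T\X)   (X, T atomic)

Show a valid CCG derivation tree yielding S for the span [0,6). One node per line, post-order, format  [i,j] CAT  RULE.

[0,1] (S/PP)/PP  lex  "every"
[1,2] (NP\S)/S  lex  "this"
[2,3] S  lex  "which"
[1,3] NP\S  >  k=2
[3,4] N  lex  "gave"
[4,5] (PP\(NP\S))\N  lex  "some"
[3,5] PP\(NP\S)  <  k=4
[1,5] PP  <  k=3
[0,5] S/PP  >  k=1
[5,6] PP  lex  "dog"
[0,6] S  >  k=5

[0,6] S   >
  [0,5] S/PP   >
    [0,1] "every" : (S/PP)/PP
    [1,5] PP   <
      [1,3] NP\S   >
        [1,2] "this" : (NP\S)/S
        [2,3] "which" : S
      [3,5] PP\(NP\S)   <
        [3,4] "gave" : N
        [4,5] "some" : (PP\(NP\S))\N
  [5,6] "dog" : PP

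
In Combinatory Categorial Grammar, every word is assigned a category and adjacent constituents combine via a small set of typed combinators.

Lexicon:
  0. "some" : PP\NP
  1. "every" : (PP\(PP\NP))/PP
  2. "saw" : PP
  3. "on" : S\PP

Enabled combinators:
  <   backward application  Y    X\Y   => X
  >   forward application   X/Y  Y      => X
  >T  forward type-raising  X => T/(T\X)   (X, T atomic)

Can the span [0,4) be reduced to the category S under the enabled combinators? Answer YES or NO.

YES

[0,4] S   <
  [0,3] PP   <
    [0,1] "some" : PP\NP
    [1,3] PP\(PP\NP)   >
      [1,2] "every" : (PP\(PP\NP))/PP
      [2,3] "saw" : PP
  [3,4] "on" : S\PP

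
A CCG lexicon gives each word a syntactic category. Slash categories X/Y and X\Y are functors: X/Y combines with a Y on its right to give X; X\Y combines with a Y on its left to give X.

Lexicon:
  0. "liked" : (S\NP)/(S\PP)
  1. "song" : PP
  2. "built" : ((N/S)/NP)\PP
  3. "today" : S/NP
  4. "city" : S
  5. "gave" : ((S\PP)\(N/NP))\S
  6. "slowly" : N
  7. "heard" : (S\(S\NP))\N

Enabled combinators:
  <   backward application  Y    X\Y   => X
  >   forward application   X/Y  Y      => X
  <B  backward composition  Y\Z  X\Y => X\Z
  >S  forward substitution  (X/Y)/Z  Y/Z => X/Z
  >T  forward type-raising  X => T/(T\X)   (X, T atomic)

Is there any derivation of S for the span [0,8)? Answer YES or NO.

YES

[0,8] S   <
  [0,6] S\NP   >
    [0,1] "liked" : (S\NP)/(S\PP)
    [1,6] S\PP   <
      [1,4] N/NP   >S
        [1,3] (N/S)/NP   <
          [1,2] "song" : PP
          [2,3] "built" : ((N/S)/NP)\PP
        [3,4] "today" : S/NP
      [4,6] (S\PP)\(N/NP)   <
        [4,5] "city" : S
        [5,6] "gave" : ((S\PP)\(N/NP))\S
  [6,8] S\(S\NP)   <
    [6,7] "slowly" : N
    [7,8] "heard" : (S\(S\NP))\N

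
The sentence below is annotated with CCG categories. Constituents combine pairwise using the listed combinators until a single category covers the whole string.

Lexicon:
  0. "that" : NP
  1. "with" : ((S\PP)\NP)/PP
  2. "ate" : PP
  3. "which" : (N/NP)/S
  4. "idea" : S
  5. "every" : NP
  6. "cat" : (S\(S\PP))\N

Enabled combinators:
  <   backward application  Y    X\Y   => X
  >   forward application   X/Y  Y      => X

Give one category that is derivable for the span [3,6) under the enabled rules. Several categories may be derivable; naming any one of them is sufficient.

N

[0,7] S   <
  [0,3] S\PP   <
    [0,1] "that" : NP
    [1,3] (S\PP)\NP   >
      [1,2] "with" : ((S\PP)\NP)/PP
      [2,3] "ate" : PP
  [3,7] S\(S\PP)   <
    [3,6] N   >
      [3,5] N/NP   >
        [3,4] "which" : (N/NP)/S
        [4,5] "idea" : S
      [5,6] "every" : NP
    [6,7] "cat" : (S\(S\PP))\N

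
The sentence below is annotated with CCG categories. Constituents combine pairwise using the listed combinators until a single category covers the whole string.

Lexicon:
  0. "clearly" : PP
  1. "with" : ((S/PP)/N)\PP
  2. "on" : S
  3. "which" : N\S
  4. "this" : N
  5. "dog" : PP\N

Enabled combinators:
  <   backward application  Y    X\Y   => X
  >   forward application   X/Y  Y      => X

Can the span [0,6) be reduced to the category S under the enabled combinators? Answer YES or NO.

[0,6] S   >
  [0,4] S/PP   >
    [0,2] (S/PP)/N   <
      [0,1] "clearly" : PP
      [1,2] "with" : ((S/PP)/N)\PP
    [2,4] N   <
      [2,3] "on" : S
      [3,4] "which" : N\S
  [4,6] PP   <
    [4,5] "this" : N
    [5,6] "dog" : PP\N

YES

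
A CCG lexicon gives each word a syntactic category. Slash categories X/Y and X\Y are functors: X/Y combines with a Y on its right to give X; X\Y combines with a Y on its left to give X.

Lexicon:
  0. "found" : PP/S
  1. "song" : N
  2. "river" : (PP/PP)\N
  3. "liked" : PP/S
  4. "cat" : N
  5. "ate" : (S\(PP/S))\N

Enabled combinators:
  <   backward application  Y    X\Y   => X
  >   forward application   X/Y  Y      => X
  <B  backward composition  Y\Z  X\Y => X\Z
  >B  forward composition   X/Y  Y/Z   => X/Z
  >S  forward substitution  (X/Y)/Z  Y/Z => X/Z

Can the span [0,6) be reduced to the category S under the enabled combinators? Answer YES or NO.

NO

PP/S N (PP/PP)\N PP/S N (S\(PP/S))\N
CKY chart[0,6] = {PP}; S ∉ chart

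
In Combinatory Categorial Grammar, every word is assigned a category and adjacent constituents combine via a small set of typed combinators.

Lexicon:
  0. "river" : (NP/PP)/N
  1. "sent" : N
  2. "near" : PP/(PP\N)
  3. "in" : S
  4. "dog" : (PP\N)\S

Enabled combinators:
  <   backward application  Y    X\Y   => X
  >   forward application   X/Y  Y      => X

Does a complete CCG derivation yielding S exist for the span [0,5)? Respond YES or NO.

NO

(NP/PP)/N N PP/(PP\N) S (PP\N)\S
CKY chart[0,5] = {NP}; S ∉ chart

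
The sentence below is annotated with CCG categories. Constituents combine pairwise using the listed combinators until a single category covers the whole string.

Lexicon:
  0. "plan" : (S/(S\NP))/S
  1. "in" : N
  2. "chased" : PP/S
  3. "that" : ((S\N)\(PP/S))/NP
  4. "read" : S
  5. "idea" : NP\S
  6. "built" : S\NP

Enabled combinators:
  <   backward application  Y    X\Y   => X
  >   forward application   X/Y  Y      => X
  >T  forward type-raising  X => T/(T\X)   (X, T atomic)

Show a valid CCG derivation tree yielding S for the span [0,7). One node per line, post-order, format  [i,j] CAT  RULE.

[0,1] (S/(S\NP))/S  lex  "plan"
[1,2] N  lex  "in"
[1,2] S/(S\N)  >T
[2,3] PP/S  lex  "chased"
[3,4] ((S\N)\(PP/S))/NP  lex  "that"
[4,5] S  lex  "read"
[5,6] NP\S  lex  "idea"
[4,6] NP  <  k=5
[3,6] (S\N)\(PP/S)  >  k=4
[2,6] S\N  <  k=3
[1,6] S  >  k=2
[0,6] S/(S\NP)  >  k=1
[6,7] S\NP  lex  "built"
[0,7] S  >  k=6

[0,7] S   >
  [0,6] S/(S\NP)   >
    [0,1] "plan" : (S/(S\NP))/S
    [1,6] S   >
      [1,2] S/(S\N)   >T
        [1,2] "in" : N
      [2,6] S\N   <
        [2,3] "chased" : PP/S
        [3,6] (S\N)\(PP/S)   >
          [3,4] "that" : ((S\N)\(PP/S))/NP
          [4,6] NP   <
            [4,5] "read" : S
            [5,6] "idea" : NP\S
  [6,7] "built" : S\NP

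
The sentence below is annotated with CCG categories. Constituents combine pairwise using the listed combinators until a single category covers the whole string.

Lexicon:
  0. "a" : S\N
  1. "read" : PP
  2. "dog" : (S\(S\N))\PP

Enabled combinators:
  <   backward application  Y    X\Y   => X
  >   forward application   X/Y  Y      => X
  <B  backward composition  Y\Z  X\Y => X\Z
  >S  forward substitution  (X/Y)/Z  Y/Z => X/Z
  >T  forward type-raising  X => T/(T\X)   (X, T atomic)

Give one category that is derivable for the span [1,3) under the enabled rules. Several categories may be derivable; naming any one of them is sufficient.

S\(S\N)

[0,3] S   <
  [0,1] "a" : S\N
  [1,3] S\(S\N)   <
    [1,2] "read" : PP
    [2,3] "dog" : (S\(S\N))\PP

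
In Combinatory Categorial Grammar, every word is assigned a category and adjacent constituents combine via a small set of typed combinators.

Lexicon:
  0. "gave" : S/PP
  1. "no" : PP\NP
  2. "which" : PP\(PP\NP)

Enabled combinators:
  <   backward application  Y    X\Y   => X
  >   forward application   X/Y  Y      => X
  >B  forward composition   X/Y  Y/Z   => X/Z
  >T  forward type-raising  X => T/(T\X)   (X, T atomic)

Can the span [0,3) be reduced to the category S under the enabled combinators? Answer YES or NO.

YES

[0,3] S   >
  [0,1] "gave" : S/PP
  [1,3] PP   <
    [1,2] "no" : PP\NP
    [2,3] "which" : PP\(PP\NP)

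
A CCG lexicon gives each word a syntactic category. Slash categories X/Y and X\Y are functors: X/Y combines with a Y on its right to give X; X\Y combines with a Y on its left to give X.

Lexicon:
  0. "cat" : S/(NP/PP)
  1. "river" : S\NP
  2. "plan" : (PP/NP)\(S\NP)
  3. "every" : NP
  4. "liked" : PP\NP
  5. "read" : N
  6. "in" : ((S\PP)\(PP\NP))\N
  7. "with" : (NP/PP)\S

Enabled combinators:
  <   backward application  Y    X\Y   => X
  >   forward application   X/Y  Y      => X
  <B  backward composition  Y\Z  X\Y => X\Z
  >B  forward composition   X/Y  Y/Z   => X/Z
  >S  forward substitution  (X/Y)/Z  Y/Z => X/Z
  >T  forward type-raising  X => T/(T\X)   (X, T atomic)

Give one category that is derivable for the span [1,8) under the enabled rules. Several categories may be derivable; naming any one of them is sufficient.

NP/PP

[0,8] S   >
  [0,1] "cat" : S/(NP/PP)
  [1,8] NP/PP   <
    [1,7] S   <
      [1,4] PP   >
        [1,3] PP/NP   <
          [1,2] "river" : S\NP
          [2,3] "plan" : (PP/NP)\(S\NP)
        [3,4] "every" : NP
      [4,7] S\PP   <
        [4,5] "liked" : PP\NP
        [5,7] (S\PP)\(PP\NP)   <
          [5,6] "read" : N
          [6,7] "in" : ((S\PP)\(PP\NP))\N
    [7,8] "with" : (NP/PP)\S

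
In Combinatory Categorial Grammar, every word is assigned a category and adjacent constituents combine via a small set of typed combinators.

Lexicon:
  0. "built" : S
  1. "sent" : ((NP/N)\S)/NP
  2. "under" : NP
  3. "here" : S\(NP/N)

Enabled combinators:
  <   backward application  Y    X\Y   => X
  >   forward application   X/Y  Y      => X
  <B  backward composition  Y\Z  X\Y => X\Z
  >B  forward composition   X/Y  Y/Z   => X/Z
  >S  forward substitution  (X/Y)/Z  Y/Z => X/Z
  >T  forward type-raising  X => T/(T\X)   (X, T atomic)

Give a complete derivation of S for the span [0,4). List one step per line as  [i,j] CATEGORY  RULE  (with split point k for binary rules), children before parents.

[0,4] S   <
  [0,3] NP/N   <
    [0,1] "built" : S
    [1,3] (NP/N)\S   >
      [1,2] "sent" : ((NP/N)\S)/NP
      [2,3] "under" : NP
  [3,4] "here" : S\(NP/N)

[0,1] S  lex  "built"
[1,2] ((NP/N)\S)/NP  lex  "sent"
[2,3] NP  lex  "under"
[1,3] (NP/N)\S  >  k=2
[0,3] NP/N  <  k=1
[3,4] S\(NP/N)  lex  "here"
[0,4] S  <  k=3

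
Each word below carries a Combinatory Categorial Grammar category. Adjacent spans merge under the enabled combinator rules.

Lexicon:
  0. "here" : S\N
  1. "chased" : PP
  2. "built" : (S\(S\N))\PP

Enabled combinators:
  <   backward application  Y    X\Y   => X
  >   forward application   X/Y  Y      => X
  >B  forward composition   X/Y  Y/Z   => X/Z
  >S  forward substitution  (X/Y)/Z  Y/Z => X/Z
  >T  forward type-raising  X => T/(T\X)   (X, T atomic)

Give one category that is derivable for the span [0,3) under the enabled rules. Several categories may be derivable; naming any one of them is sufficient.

S

[0,3] S   <
  [0,1] "here" : S\N
  [1,3] S\(S\N)   <
    [1,2] "chased" : PP
    [2,3] "built" : (S\(S\N))\PP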